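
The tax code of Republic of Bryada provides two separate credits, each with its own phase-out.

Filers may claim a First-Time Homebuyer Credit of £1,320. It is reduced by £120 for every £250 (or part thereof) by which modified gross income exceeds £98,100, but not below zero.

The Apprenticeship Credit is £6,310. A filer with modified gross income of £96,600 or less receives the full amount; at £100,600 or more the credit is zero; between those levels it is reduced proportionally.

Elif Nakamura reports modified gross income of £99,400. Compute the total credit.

£2,493

First-Time Homebuyer Credit: income exceeds £98,100 by £1,300, which is 6 full-or-partial £250 increments; reduction = 6 × £120 = £720, leaving £600.
Apprenticeship Credit: £99,400 is £2,800 into a £4,000 phase-out range, leaving 1,200/4,000 of the credit: £6,310 × 1,200/4,000 = £1,893.
Total: £600 + £1,893 = £2,493.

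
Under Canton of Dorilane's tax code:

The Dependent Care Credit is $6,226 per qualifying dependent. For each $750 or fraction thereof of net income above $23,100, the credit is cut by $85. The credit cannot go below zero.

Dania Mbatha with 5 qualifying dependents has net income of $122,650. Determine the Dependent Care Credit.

Dependent Care Credit: base = 5 × $6,226 = $31,130. income exceeds $23,100 by $99,550, which is 133 full-or-partial $750 increments; reduction = 133 × $85 = $11,305, leaving $19,825.

$19,825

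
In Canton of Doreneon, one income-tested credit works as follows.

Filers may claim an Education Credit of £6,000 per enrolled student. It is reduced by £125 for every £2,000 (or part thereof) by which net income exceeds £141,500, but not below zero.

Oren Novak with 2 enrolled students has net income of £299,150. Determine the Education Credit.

Education Credit: base = 2 × £6,000 = £12,000. income exceeds £141,500 by £157,650, which is 79 full-or-partial £2,000 increments; reduction = 79 × £125 = £9,875, leaving £2,125.

£2,125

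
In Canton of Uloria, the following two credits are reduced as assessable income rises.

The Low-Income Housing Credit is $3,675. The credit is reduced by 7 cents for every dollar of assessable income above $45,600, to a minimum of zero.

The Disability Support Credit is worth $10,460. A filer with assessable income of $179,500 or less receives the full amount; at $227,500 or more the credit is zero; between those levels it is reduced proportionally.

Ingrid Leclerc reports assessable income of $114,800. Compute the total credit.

Low-Income Housing Credit: 7% of the $69,200 excess over $45,600 is $4,844 ≥ base, so the credit is $0.
Disability Support Credit: $114,800 is at or below the $179,500 threshold, so the full $10,460 applies.
Total: $0 + $10,460 = $10,460.

$10,460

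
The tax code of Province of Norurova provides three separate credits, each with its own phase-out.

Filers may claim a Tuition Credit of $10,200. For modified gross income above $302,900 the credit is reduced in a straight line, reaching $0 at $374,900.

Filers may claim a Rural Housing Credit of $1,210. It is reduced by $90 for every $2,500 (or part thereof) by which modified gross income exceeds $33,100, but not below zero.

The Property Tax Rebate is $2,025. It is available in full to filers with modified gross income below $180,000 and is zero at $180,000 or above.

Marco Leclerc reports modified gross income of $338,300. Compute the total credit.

Tuition Credit: $338,300 is $35,400 into a $72,000 phase-out range, leaving 36,600/72,000 of the credit: $10,200 × 36,600/72,000 = $5,185.
Rural Housing Credit: income exceeds $33,100 by $305,200 → 123 increments × $90 = $11,070 ≥ base, so the credit is $0.
Property Tax Rebate: $338,300 meets or exceeds the $180,000 cutoff, so the credit is $0.
Total: $5,185 + $0 + $0 = $5,185.

$5,185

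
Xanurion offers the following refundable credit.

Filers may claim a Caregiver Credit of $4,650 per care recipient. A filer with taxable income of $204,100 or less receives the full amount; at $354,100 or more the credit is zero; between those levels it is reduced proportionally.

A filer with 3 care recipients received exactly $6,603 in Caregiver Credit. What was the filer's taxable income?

Full credit = 3 × $4,650 = $13,950.
$6,603 is 6,603/13,950 of the full $13,950, so 7,347/13,950 of the $150,000 range has been used: income = $204,100 + $150,000 × 7,347/13,950 = $283,100.

$283,100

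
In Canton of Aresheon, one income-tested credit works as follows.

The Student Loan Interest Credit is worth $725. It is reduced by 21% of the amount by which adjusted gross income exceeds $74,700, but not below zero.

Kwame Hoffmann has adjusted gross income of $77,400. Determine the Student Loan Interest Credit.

Student Loan Interest Credit: 21% of the $2,700 excess over $74,700 is $567; credit = $725 − $567 = $158.

$158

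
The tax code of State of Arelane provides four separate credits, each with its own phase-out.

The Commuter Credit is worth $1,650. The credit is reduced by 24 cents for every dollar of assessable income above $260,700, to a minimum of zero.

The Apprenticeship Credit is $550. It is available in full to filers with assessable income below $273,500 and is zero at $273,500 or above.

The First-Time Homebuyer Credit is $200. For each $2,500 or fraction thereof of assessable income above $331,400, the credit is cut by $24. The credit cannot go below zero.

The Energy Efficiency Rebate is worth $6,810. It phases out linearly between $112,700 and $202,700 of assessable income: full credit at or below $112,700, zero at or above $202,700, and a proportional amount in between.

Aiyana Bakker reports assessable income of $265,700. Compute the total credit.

$1,200

Commuter Credit: 24% of the $5,000 excess over $260,700 is $1,200; credit = $1,650 − $1,200 = $450.
Apprenticeship Credit: $265,700 is below the $273,500 cutoff, so the full $550 applies.
First-Time Homebuyer Credit: $265,700 is at or below the $331,400 threshold, so the full $200 applies.
Energy Efficiency Rebate: $265,700 is at or above $202,700, so the credit is $0.
Total: $450 + $550 + $200 + $0 = $1,200.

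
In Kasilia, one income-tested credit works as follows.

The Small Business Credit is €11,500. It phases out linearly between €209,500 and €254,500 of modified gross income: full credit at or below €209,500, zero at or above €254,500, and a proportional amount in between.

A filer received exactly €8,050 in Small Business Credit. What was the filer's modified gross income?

€223,000

€8,050 is 8,050/11,500 of the full €11,500, so 3,450/11,500 of the €45,000 range has been used: income = €209,500 + €45,000 × 3,450/11,500 = €223,000.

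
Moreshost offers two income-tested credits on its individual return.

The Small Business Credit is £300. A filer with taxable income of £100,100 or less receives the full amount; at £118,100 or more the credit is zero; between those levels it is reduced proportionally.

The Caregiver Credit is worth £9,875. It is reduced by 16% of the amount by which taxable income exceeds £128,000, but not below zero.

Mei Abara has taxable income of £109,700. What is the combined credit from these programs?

£10,015

Small Business Credit: £109,700 is £9,600 into a £18,000 phase-out range, leaving 8,400/18,000 of the credit: £300 × 8,400/18,000 = £140.
Caregiver Credit: £109,700 is at or below the £128,000 threshold, so the full £9,875 applies.
Total: £140 + £9,875 = £10,015.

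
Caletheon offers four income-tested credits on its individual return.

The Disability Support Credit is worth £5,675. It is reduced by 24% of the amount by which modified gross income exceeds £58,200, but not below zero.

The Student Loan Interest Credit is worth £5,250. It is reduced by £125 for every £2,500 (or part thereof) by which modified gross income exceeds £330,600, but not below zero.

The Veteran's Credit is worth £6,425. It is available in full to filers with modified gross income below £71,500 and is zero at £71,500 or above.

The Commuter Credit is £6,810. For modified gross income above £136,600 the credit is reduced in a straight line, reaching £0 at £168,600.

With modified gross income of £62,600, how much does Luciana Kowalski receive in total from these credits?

£23,104

Disability Support Credit: 24% of the £4,400 excess over £58,200 is £1,056; credit = £5,675 − £1,056 = £4,619.
Student Loan Interest Credit: £62,600 is at or below the £330,600 threshold, so the full £5,250 applies.
Veteran's Credit: £62,600 is below the £71,500 cutoff, so the full £6,425 applies.
Commuter Credit: £62,600 is at or below the £136,600 threshold, so the full £6,810 applies.
Total: £4,619 + £5,250 + £6,425 + £6,810 = £23,104.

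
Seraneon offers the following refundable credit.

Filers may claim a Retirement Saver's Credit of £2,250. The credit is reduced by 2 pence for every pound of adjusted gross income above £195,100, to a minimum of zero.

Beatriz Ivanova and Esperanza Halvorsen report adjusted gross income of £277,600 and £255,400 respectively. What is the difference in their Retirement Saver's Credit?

Beatriz (£277,600): Retirement Saver's Credit: 2% of the £82,500 excess over £195,100 is £1,650; credit = £2,250 − £1,650 = £600.
Esperanza (£255,400): Retirement Saver's Credit: 2% of the £60,300 excess over £195,100 is £1,206; credit = £2,250 − £1,206 = £1,044.
Difference: |£600 − £1,044| = £444.

£444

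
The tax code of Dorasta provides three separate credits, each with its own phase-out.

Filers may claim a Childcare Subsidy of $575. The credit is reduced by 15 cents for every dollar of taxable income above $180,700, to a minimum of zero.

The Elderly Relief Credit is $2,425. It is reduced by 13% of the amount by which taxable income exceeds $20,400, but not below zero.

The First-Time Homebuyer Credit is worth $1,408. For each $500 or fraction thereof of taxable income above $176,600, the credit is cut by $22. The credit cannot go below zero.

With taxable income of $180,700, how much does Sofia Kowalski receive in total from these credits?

$1,785

Childcare Subsidy: $180,700 is at or below the $180,700 threshold, so the full $575 applies.
Elderly Relief Credit: 13% of the $160,300 excess over $20,400 is $20,839 ≥ base, so the credit is $0.
First-Time Homebuyer Credit: income exceeds $176,600 by $4,100, which is 9 full-or-partial $500 increments; reduction = 9 × $22 = $198, leaving $1,210.
Total: $575 + $0 + $1,210 = $1,785.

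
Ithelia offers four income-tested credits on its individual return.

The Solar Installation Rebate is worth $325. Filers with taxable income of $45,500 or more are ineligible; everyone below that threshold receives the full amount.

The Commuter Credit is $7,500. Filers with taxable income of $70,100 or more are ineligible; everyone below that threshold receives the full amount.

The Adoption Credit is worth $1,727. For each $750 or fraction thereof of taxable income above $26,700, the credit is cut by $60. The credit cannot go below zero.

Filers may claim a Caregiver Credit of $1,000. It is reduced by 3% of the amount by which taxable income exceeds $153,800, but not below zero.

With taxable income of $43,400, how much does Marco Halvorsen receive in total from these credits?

Solar Installation Rebate: $43,400 is below the $45,500 cutoff, so the full $325 applies.
Commuter Credit: $43,400 is below the $70,100 cutoff, so the full $7,500 applies.
Adoption Credit: income exceeds $26,700 by $16,700, which is 23 full-or-partial $750 increments; reduction = 23 × $60 = $1,380, leaving $347.
Caregiver Credit: $43,400 is at or below the $153,800 threshold, so the full $1,000 applies.
Total: $325 + $7,500 + $347 + $1,000 = $9,172.

$9,172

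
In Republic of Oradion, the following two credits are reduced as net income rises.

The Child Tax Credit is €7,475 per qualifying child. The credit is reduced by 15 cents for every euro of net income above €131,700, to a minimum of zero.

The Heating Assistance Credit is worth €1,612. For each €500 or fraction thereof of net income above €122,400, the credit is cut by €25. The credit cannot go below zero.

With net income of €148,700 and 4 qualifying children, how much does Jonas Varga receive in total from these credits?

€27,637

Child Tax Credit: base = 4 × €7,475 = €29,900. 15% of the €17,000 excess over €131,700 is €2,550; credit = €29,900 − €2,550 = €27,350.
Heating Assistance Credit: income exceeds €122,400 by €26,300, which is 53 full-or-partial €500 increments; reduction = 53 × €25 = €1,325, leaving €287.
Total: €27,350 + €287 = €27,637.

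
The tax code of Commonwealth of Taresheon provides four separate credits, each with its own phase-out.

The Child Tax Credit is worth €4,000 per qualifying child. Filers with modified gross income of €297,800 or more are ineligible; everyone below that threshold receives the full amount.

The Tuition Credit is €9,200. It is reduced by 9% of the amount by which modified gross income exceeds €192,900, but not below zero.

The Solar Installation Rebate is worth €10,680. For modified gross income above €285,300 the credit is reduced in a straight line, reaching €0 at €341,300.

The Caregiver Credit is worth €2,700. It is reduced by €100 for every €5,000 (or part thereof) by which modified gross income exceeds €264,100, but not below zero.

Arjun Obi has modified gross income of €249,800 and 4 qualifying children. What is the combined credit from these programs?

Child Tax Credit: base = 4 × €4,000 = €16,000. €249,800 is below the €297,800 cutoff, so the full €16,000 applies.
Tuition Credit: 9% of the €56,900 excess over €192,900 is €5,121; credit = €9,200 − €5,121 = €4,079.
Solar Installation Rebate: €249,800 is at or below the €285,300 threshold, so the full €10,680 applies.
Caregiver Credit: €249,800 is at or below the €264,100 threshold, so the full €2,700 applies.
Total: €16,000 + €4,079 + €10,680 + €2,700 = €33,459.

€33,459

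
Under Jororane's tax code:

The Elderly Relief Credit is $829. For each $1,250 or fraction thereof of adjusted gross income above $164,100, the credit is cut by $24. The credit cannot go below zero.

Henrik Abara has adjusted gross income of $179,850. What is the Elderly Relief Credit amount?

Elderly Relief Credit: income exceeds $164,100 by $15,750, which is 13 full-or-partial $1,250 increments; reduction = 13 × $24 = $312, leaving $517.

$517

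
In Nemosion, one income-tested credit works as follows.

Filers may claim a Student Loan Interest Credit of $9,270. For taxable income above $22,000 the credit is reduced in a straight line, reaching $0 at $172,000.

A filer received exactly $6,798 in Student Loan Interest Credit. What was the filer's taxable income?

$62,000

$6,798 is 6,798/9,270 of the full $9,270, so 2,472/9,270 of the $150,000 range has been used: income = $22,000 + $150,000 × 2,472/9,270 = $62,000.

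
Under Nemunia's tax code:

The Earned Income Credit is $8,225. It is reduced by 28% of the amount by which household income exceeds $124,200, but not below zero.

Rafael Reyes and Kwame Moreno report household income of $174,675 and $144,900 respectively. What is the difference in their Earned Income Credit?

$2,429

Rafael ($174,675): Earned Income Credit: 28% of the $50,475 excess over $124,200 is $14,133 ≥ base, so the credit is $0.
Kwame ($144,900): Earned Income Credit: 28% of the $20,700 excess over $124,200 is $5,796; credit = $8,225 − $5,796 = $2,429.
Difference: |$0 − $2,429| = $2,429.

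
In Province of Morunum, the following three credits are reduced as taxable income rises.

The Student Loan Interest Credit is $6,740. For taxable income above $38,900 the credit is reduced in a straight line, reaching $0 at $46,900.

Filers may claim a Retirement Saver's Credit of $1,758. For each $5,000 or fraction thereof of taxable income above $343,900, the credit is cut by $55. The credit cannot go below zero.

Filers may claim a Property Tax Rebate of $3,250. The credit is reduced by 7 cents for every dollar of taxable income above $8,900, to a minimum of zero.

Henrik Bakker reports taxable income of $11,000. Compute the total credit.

Student Loan Interest Credit: $11,000 is at or below the $38,900 threshold, so the full $6,740 applies.
Retirement Saver's Credit: $11,000 is at or below the $343,900 threshold, so the full $1,758 applies.
Property Tax Rebate: 7% of the $2,100 excess over $8,900 is $147; credit = $3,250 − $147 = $3,103.
Total: $6,740 + $1,758 + $3,103 = $11,601.

$11,601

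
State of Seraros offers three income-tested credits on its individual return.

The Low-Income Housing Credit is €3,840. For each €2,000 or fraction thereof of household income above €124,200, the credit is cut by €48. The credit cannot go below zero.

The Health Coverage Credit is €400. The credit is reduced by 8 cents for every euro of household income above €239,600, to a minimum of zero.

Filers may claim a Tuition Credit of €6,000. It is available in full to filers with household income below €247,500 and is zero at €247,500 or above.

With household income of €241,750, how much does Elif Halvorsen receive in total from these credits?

€7,236

Low-Income Housing Credit: income exceeds €124,200 by €117,550, which is 59 full-or-partial €2,000 increments; reduction = 59 × €48 = €2,832, leaving €1,008.
Health Coverage Credit: 8% of the €2,150 excess over €239,600 is €172; credit = €400 − €172 = €228.
Tuition Credit: €241,750 is below the €247,500 cutoff, so the full €6,000 applies.
Total: €1,008 + €228 + €6,000 = €7,236.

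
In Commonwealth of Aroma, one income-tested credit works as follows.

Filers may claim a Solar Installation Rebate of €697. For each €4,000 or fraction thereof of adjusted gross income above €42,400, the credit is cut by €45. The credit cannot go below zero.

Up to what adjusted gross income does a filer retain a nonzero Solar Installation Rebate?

After 15 increments the reduction is 15 × €45 = €675, leaving €22; one more increment wipes it out. Increment 15 ends at excess 15 × €4,000 = €60,000, so the highest qualifying income is €42,400 + €60,000 = €102,400.

€102,400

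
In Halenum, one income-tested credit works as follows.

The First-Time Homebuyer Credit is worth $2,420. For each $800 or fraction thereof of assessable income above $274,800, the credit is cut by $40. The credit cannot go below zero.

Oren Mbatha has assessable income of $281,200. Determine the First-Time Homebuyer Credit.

First-Time Homebuyer Credit: income exceeds $274,800 by $6,400, which is 8 full-or-partial $800 increments; reduction = 8 × $40 = $320, leaving $2,100.

$2,100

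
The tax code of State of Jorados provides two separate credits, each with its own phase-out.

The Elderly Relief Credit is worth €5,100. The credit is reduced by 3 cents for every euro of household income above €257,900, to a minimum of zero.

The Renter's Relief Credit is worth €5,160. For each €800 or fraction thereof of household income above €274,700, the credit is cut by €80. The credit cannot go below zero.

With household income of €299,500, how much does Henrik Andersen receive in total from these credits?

Elderly Relief Credit: 3% of the €41,600 excess over €257,900 is €1,248; credit = €5,100 − €1,248 = €3,852.
Renter's Relief Credit: income exceeds €274,700 by €24,800, which is 31 full-or-partial €800 increments; reduction = 31 × €80 = €2,480, leaving €2,680.
Total: €3,852 + €2,680 = €6,532.

€6,532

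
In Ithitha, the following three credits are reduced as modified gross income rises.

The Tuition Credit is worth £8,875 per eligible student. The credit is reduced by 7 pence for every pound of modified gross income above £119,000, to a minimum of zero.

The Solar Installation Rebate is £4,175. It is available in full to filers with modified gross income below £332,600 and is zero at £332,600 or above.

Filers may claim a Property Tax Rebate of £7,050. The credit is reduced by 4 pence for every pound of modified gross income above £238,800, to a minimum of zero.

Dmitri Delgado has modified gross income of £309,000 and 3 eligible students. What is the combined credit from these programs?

Tuition Credit: base = 3 × £8,875 = £26,625. 7% of the £190,000 excess over £119,000 is £13,300; credit = £26,625 − £13,300 = £13,325.
Solar Installation Rebate: £309,000 is below the £332,600 cutoff, so the full £4,175 applies.
Property Tax Rebate: 4% of the £70,200 excess over £238,800 is £2,808; credit = £7,050 − £2,808 = £4,242.
Total: £13,325 + £4,175 + £4,242 = £21,742.

£21,742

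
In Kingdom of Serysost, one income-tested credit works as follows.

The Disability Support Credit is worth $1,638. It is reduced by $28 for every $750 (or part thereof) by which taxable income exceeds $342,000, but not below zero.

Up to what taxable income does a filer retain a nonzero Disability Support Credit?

After 58 increments the reduction is 58 × $28 = $1,624, leaving $14; one more increment wipes it out. Increment 58 ends at excess 58 × $750 = $43,500, so the highest qualifying income is $342,000 + $43,500 = $385,500.

$385,500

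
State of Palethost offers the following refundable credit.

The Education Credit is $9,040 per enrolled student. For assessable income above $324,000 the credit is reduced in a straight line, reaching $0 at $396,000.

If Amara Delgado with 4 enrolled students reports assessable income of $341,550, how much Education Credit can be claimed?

$27,346

Education Credit: base = 4 × $9,040 = $36,160. $341,550 is $17,550 into a $72,000 phase-out range, leaving 54,450/72,000 of the credit: $36,160 × 54,450/72,000 = $27,346.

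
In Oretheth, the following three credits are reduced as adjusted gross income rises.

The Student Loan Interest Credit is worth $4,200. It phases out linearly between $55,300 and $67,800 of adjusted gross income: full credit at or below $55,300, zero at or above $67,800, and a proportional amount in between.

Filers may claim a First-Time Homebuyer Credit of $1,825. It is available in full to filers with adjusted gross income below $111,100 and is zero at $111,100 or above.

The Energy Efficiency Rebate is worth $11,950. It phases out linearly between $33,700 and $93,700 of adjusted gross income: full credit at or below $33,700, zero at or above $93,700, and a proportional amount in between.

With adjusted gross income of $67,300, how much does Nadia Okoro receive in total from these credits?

Student Loan Interest Credit: $67,300 is $12,000 into a $12,500 phase-out range, leaving 500/12,500 of the credit: $4,200 × 500/12,500 = $168.
First-Time Homebuyer Credit: $67,300 is below the $111,100 cutoff, so the full $1,825 applies.
Energy Efficiency Rebate: $67,300 is $33,600 into a $60,000 phase-out range, leaving 26,400/60,000 of the credit: $11,950 × 26,400/60,000 = $5,258.
Total: $168 + $1,825 + $5,258 = $7,251.

$7,251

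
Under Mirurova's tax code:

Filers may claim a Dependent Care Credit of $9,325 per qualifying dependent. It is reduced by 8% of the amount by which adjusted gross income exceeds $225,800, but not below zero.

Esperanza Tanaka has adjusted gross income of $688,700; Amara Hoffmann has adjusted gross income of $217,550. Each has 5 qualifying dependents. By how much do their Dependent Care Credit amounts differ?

$37,032

Esperanza ($688,700): Dependent Care Credit: base = 5 × $9,325 = $46,625. 8% of the $462,900 excess over $225,800 is $37,032; credit = $46,625 − $37,032 = $9,593.
Amara ($217,550): Dependent Care Credit: base = 5 × $9,325 = $46,625. $217,550 is at or below the $225,800 threshold, so the full $46,625 applies.
Difference: |$9,593 − $46,625| = $37,032.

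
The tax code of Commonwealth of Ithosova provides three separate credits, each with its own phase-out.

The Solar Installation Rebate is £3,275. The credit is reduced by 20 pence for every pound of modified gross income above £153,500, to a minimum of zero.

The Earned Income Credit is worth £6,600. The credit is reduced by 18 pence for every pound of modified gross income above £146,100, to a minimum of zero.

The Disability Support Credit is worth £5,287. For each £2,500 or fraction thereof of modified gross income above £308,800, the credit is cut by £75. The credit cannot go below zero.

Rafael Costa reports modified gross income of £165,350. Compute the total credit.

£9,327

Solar Installation Rebate: 20% of the £11,850 excess over £153,500 is £2,370; credit = £3,275 − £2,370 = £905.
Earned Income Credit: 18% of the £19,250 excess over £146,100 is £3,465; credit = £6,600 − £3,465 = £3,135.
Disability Support Credit: £165,350 is at or below the £308,800 threshold, so the full £5,287 applies.
Total: £905 + £3,135 + £5,287 = £9,327.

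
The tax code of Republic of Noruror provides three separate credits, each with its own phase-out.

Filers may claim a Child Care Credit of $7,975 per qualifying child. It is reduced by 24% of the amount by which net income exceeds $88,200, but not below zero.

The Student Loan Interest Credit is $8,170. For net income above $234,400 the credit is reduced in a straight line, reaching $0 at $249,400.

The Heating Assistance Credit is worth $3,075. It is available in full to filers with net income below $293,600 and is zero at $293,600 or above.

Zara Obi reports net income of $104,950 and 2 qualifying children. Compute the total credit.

Child Care Credit: base = 2 × $7,975 = $15,950. 24% of the $16,750 excess over $88,200 is $4,020; credit = $15,950 − $4,020 = $11,930.
Student Loan Interest Credit: $104,950 is at or below the $234,400 threshold, so the full $8,170 applies.
Heating Assistance Credit: $104,950 is below the $293,600 cutoff, so the full $3,075 applies.
Total: $11,930 + $8,170 + $3,075 = $23,175.

$23,175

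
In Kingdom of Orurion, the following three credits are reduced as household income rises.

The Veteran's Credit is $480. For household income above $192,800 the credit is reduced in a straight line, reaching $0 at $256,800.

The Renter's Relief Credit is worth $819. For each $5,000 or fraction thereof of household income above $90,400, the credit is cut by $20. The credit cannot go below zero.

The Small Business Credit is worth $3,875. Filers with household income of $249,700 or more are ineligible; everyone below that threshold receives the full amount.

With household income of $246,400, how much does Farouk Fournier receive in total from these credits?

$4,132

Veteran's Credit: $246,400 is $53,600 into a $64,000 phase-out range, leaving 10,400/64,000 of the credit: $480 × 10,400/64,000 = $78.
Renter's Relief Credit: income exceeds $90,400 by $156,000, which is 32 full-or-partial $5,000 increments; reduction = 32 × $20 = $640, leaving $179.
Small Business Credit: $246,400 is below the $249,700 cutoff, so the full $3,875 applies.
Total: $78 + $179 + $3,875 = $4,132.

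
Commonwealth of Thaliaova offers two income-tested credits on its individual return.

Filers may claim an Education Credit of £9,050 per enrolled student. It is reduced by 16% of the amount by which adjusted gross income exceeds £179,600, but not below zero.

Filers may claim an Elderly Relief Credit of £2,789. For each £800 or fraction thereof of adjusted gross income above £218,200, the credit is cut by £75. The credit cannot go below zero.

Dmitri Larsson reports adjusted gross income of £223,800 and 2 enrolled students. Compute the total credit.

£13,292

Education Credit: base = 2 × £9,050 = £18,100. 16% of the £44,200 excess over £179,600 is £7,072; credit = £18,100 − £7,072 = £11,028.
Elderly Relief Credit: income exceeds £218,200 by £5,600, which is 7 full-or-partial £800 increments; reduction = 7 × £75 = £525, leaving £2,264.
Total: £11,028 + £2,264 = £13,292.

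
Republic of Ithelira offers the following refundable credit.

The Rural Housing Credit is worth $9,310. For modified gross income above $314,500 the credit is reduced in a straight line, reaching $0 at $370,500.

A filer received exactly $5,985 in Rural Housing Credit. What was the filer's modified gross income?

$334,500

$5,985 is 5,985/9,310 of the full $9,310, so 3,325/9,310 of the $56,000 range has been used: income = $314,500 + $56,000 × 3,325/9,310 = $334,500.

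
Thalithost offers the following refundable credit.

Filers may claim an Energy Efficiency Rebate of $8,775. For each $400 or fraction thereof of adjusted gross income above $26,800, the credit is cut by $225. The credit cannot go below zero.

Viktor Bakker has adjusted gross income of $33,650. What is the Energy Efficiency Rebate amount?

Energy Efficiency Rebate: income exceeds $26,800 by $6,850, which is 18 full-or-partial $400 increments; reduction = 18 × $225 = $4,050, leaving $4,725.

$4,725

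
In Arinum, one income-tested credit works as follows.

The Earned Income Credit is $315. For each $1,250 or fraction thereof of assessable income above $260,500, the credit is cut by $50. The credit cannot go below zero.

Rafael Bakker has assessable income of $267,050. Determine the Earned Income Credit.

Earned Income Credit: income exceeds $260,500 by $6,550, which is 6 full-or-partial $1,250 increments; reduction = 6 × $50 = $300, leaving $15.

$15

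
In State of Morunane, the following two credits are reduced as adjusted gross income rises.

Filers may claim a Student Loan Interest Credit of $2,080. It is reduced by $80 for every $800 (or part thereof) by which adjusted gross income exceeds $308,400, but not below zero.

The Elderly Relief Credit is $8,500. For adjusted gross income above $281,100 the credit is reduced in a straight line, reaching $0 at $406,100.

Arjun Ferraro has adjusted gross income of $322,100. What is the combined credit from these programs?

$6,352

Student Loan Interest Credit: income exceeds $308,400 by $13,700, which is 18 full-or-partial $800 increments; reduction = 18 × $80 = $1,440, leaving $640.
Elderly Relief Credit: $322,100 is $41,000 into a $125,000 phase-out range, leaving 84,000/125,000 of the credit: $8,500 × 84,000/125,000 = $5,712.
Total: $640 + $5,712 = $6,352.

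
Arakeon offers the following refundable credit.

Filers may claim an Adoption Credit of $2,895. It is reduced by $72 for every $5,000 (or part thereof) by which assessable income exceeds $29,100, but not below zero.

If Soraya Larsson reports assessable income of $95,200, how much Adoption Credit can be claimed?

Adoption Credit: income exceeds $29,100 by $66,100, which is 14 full-or-partial $5,000 increments; reduction = 14 × $72 = $1,008, leaving $1,887.

$1,887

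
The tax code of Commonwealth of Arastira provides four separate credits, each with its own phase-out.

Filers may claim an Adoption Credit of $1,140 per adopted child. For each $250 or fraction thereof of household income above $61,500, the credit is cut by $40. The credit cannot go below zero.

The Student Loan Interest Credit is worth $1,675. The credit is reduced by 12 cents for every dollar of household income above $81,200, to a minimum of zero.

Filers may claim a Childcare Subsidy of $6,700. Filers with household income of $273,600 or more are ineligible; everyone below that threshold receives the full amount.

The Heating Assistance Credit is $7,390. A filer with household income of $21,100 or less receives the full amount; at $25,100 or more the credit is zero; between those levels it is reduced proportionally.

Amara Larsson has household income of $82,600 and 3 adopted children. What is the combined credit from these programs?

$8,227

Adoption Credit: base = 3 × $1,140 = $3,420. income exceeds $61,500 by $21,100, which is 85 full-or-partial $250 increments; reduction = 85 × $40 = $3,400, leaving $20.
Student Loan Interest Credit: 12% of the $1,400 excess over $81,200 is $168; credit = $1,675 − $168 = $1,507.
Childcare Subsidy: $82,600 is below the $273,600 cutoff, so the full $6,700 applies.
Heating Assistance Credit: $82,600 is at or above $25,100, so the credit is $0.
Total: $20 + $1,507 + $6,700 + $0 = $8,227.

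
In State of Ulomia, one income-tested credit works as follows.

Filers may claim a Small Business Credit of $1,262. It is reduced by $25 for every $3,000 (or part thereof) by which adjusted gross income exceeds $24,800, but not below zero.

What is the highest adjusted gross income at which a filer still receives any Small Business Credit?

$174,800

After 50 increments the reduction is 50 × $25 = $1,250, leaving $12; one more increment wipes it out. Increment 50 ends at excess 50 × $3,000 = $150,000, so the highest qualifying income is $24,800 + $150,000 = $174,800.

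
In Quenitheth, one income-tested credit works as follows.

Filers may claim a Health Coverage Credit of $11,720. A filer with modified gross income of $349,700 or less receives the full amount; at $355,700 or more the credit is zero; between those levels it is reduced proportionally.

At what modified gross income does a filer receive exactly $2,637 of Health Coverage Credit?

$2,637 is 2,637/11,720 of the full $11,720, so 9,083/11,720 of the $6,000 range has been used: income = $349,700 + $6,000 × 9,083/11,720 = $354,350.

$354,350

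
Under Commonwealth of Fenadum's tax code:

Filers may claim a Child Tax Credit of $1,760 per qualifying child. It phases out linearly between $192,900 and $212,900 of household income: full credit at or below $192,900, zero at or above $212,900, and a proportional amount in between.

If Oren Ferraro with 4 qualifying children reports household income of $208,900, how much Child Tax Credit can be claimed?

Child Tax Credit: base = 4 × $1,760 = $7,040. $208,900 is $16,000 into a $20,000 phase-out range, leaving 4,000/20,000 of the credit: $7,040 × 4,000/20,000 = $1,408.

$1,408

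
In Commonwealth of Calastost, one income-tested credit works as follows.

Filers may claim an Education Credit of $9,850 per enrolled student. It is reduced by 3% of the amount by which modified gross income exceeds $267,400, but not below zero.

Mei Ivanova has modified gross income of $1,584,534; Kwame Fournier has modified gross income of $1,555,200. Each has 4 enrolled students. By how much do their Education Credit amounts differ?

Mei ($1,584,534): Education Credit: base = 4 × $9,850 = $39,400. 3% of the $1,317,134 excess over $267,400 is $39,514.02 ≥ base, so the credit is $0.
Kwame ($1,555,200): Education Credit: base = 4 × $9,850 = $39,400. 3% of the $1,287,800 excess over $267,400 is $38,634; credit = $39,400 − $38,634 = $766.
Difference: |$0 − $766| = $766.

$766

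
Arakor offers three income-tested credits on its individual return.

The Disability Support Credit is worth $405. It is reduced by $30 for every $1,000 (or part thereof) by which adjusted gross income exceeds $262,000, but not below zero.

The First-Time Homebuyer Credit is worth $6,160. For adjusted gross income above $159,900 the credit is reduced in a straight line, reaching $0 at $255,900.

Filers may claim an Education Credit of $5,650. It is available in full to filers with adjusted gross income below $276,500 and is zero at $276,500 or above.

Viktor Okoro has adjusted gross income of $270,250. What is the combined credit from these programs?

Disability Support Credit: income exceeds $262,000 by $8,250, which is 9 full-or-partial $1,000 increments; reduction = 9 × $30 = $270, leaving $135.
First-Time Homebuyer Credit: $270,250 is at or above $255,900, so the credit is $0.
Education Credit: $270,250 is below the $276,500 cutoff, so the full $5,650 applies.
Total: $135 + $0 + $5,650 = $5,785.

$5,785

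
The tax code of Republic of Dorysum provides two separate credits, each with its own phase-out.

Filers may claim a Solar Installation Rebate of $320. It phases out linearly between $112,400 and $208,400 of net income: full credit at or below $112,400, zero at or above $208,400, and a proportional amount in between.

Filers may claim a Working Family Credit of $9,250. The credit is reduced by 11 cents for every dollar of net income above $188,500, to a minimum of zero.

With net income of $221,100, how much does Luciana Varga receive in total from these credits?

Solar Installation Rebate: $221,100 is at or above $208,400, so the credit is $0.
Working Family Credit: 11% of the $32,600 excess over $188,500 is $3,586; credit = $9,250 − $3,586 = $5,664.
Total: $0 + $5,664 = $5,664.

$5,664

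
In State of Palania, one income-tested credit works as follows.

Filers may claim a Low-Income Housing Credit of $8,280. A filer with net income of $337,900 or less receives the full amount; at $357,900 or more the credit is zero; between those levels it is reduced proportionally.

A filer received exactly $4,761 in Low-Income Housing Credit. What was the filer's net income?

$4,761 is 4,761/8,280 of the full $8,280, so 3,519/8,280 of the $20,000 range has been used: income = $337,900 + $20,000 × 3,519/8,280 = $346,400.

$346,400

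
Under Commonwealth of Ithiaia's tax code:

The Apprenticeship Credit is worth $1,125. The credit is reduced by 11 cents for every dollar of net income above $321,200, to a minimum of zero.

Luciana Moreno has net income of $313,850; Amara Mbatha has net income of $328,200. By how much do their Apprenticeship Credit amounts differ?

$770

Luciana ($313,850): Apprenticeship Credit: $313,850 is at or below the $321,200 threshold, so the full $1,125 applies.
Amara ($328,200): Apprenticeship Credit: 11% of the $7,000 excess over $321,200 is $770; credit = $1,125 − $770 = $355.
Difference: |$1,125 − $355| = $770.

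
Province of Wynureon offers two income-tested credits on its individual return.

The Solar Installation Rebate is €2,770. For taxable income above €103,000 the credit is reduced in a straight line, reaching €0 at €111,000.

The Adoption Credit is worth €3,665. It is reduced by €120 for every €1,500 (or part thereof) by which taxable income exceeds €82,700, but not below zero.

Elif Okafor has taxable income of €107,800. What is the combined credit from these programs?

€2,733

Solar Installation Rebate: €107,800 is €4,800 into a €8,000 phase-out range, leaving 3,200/8,000 of the credit: €2,770 × 3,200/8,000 = €1,108.
Adoption Credit: income exceeds €82,700 by €25,100, which is 17 full-or-partial €1,500 increments; reduction = 17 × €120 = €2,040, leaving €1,625.
Total: €1,108 + €1,625 = €2,733.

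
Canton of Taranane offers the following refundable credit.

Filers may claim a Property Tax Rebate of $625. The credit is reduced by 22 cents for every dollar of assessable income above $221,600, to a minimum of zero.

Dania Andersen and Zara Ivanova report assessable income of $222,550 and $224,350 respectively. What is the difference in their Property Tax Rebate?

Dania ($222,550): Property Tax Rebate: 22% of the $950 excess over $221,600 is $209; credit = $625 − $209 = $416.
Zara ($224,350): Property Tax Rebate: 22% of the $2,750 excess over $221,600 is $605; credit = $625 − $605 = $20.
Difference: |$416 − $20| = $396.

$396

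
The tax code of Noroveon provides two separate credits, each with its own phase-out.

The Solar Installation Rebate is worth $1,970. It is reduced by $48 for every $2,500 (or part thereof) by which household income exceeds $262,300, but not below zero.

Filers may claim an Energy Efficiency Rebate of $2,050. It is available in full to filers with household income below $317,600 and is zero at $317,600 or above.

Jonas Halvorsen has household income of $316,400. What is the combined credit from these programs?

Solar Installation Rebate: income exceeds $262,300 by $54,100, which is 22 full-or-partial $2,500 increments; reduction = 22 × $48 = $1,056, leaving $914.
Energy Efficiency Rebate: $316,400 is below the $317,600 cutoff, so the full $2,050 applies.
Total: $914 + $2,050 = $2,964.

$2,964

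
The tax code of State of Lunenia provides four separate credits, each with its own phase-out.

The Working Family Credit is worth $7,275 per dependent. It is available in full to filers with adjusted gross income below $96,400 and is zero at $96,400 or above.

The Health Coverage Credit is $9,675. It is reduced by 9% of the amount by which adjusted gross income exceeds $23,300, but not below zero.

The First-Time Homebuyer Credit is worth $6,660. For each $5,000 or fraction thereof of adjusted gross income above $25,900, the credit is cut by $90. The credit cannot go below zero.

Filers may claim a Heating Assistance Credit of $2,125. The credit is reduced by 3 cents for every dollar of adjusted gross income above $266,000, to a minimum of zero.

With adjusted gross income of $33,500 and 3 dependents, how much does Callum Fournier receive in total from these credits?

Working Family Credit: base = 3 × $7,275 = $21,825. $33,500 is below the $96,400 cutoff, so the full $21,825 applies.
Health Coverage Credit: 9% of the $10,200 excess over $23,300 is $918; credit = $9,675 − $918 = $8,757.
First-Time Homebuyer Credit: income exceeds $25,900 by $7,600, which is 2 full-or-partial $5,000 increments; reduction = 2 × $90 = $180, leaving $6,480.
Heating Assistance Credit: $33,500 is at or below the $266,000 threshold, so the full $2,125 applies.
Total: $21,825 + $8,757 + $6,480 + $2,125 = $39,187.

$39,187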